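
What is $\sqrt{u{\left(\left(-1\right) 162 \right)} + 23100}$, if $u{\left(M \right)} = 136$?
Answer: $2 \sqrt{5809} \approx 152.43$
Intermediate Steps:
$\sqrt{u{\left(\left(-1\right) 162 \right)} + 23100} = \sqrt{136 + 23100} = \sqrt{23236} = 2 \sqrt{5809}$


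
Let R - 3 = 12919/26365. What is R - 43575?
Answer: -1148762861/26365 ≈ -43572.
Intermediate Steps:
R = 92014/26365 (R = 3 + 12919/26365 = 92014/26365 ≈ 3.4900)
R - 43575 = 92014/26365 - 43575 = -1148762861/26365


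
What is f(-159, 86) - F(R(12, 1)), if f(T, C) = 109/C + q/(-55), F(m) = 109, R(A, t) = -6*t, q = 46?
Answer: -513531/4730 ≈ -108.57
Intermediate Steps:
f(T, C) = -46/55 + 109/C (f(T, C) = 109/C + 46/(-55) = 109/C + 46*(-1/55) = 109/C - 46/55 = -46/55 + 109/C)
f(-159, 86) - F(R(12, 1)) = (-46/55 + 109/86) - 1*109 = (-46/55 + 109*(1/86)) - 109 = (-46/55 + 109/86) - 109 = 2039/4730 - 109 = -513531/4730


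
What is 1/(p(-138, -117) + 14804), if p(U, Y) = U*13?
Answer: 1/13010 ≈ 7.6864e-5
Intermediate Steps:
p(U, Y) = 13*U
1/(p(-138, -117) + 14804) = 1/(13*(-138) + 14804) = 1/(-1794 + 14804) = 1/13010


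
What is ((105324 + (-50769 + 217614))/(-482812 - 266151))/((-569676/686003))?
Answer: 62236250169/142222081996 ≈ 0.43760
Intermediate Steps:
((105324 + (-50769 + 217614))/(-482812 - 266151))/((-569676/686003)) = ((105324 + 166845)/(-748963))/((-569676*1/686003)) = (272169*(-1/748963))/(-569676/686003) = -272169/748963*(-686003/569676) = 62236250169/142222081996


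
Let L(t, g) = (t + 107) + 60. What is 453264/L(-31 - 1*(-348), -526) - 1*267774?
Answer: -32287338/121 ≈ -2.6684e+5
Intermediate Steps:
L(t, g) = 167 + t (L(t, g) = (107 + t) + 60 = 167 + t)
453264/L(-31 - 1*(-348), -526) - 1*267774 = 453264/(167 + (-31 - 1*(-348))) - 1*267774 = 453264/(167 + (-31 + 348)) - 267774 = 453264/(167 + 317) - 267774 = 453264/484 - 267774 = 453264*(1/484) - 267774 = 113316/121 - 267774 = -32287338/121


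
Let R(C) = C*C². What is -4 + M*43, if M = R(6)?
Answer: 9284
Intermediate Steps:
R(C) = C³
M = 216 (M = 6³ = 216)
-4 + M*43 = -4 + 216*43 = -4 + 9288 = 9284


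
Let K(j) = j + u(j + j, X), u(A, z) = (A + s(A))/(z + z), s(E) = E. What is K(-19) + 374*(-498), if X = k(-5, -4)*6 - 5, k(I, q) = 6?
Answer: -5774439/31 ≈ -1.8627e+5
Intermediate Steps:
X = 31 (X = 6*6 - 5 = 36 - 5 = 31)
u(A, z) = A/z (u(A, z) = (A + A)/(z + z) = (2*A)/((2*z)) = (2*A)*(1/(2*z)) = A/z)
K(j) = 33*j/31 (K(j) = j + (j + j)/31 = j + (2*j)*(1/31) = j + 2*j/31 = 33*j/31)
K(-19) + 374*(-498) = (33/31)*(-19) + 374*(-498) = -627/31 - 186252 = -5774439/31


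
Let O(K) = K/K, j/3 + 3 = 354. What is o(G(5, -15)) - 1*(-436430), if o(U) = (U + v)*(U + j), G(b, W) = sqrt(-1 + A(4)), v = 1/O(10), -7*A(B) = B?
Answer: 3062370/7 + 1054*I*sqrt(77)/7 ≈ 4.3748e+5 + 1321.3*I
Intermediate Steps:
j = 1053 (j = -9 + 3*354 = -9 + 1062 = 1053)
A(B) = -B/7
O(K) = 1
v = 1 (v = 1/1 = 1)
G(b, W) = I*sqrt(77)/7 (G(b, W) = sqrt(-1 - 1/7*4) = sqrt(-1 - 4/7) = sqrt(-11/7) = I*sqrt(77)/7)
o(U) = (1 + U)*(1053 + U) (o(U) = (U + 1)*(U + 1053) = (1 + U)*(1053 + U))
o(G(5, -15)) - 1*(-436430) = (1053 + (I*sqrt(77)/7)**2 + 1054*(I*sqrt(77)/7)) - 1*(-436430) = (1053 - 11/7 + 1054*I*sqrt(77)/7) + 436430 = (7360/7 + 1054*I*sqrt(77)/7) + 436430 = 3062370/7 + 1054*I*sqrt(77)/7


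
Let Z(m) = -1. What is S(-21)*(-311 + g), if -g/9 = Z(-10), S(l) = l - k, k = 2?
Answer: 6946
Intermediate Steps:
S(l) = -2 + l (S(l) = l - 1*2 = l - 2 = -2 + l)
g = 9 (g = -9*(-1) = 9)
S(-21)*(-311 + g) = (-2 - 21)*(-311 + 9) = -23*(-302) = 6946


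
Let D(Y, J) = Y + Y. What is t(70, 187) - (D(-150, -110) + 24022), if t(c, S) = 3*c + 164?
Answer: -23348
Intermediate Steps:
D(Y, J) = 2*Y
t(c, S) = 164 + 3*c
t(70, 187) - (D(-150, -110) + 24022) = (164 + 3*70) - (2*(-150) + 24022) = (164 + 210) - (-300 + 24022) = 374 - 1*23722 = 374 - 23722 = -23348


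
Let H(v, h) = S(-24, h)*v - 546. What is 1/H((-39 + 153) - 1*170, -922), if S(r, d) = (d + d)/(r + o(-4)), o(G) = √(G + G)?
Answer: -24975/120927646 + 922*I*√2/60463823 ≈ -0.00020653 + 2.1565e-5*I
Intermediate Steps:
o(G) = √2*√G (o(G) = √(2*G) = √2*√G)
S(r, d) = 2*d/(r + 2*I*√2) (S(r, d) = (d + d)/(r + √2*√(-4)) = (2*d)/(r + √2*(2*I)) = (2*d)/(r + 2*I*√2) = 2*d/(r + 2*I*√2))
H(v, h) = -546 + 2*h*v/(-24 + 2*I*√2) (H(v, h) = (2*h/(-24 + 2*I*√2))*v - 546 = 2*h*v/(-24 + 2*I*√2) - 546 = -546 + 2*h*v/(-24 + 2*I*√2))
1/H((-39 + 153) - 1*170, -922) = 1/(-546 - 6/73*(-922)*((-39 + 153) - 1*170) - 1/146*I*(-922)*((-39 + 153) - 1*170)*√2) = 1/(-546 - 6/73*(-922)*(114 - 170) - 1/146*I*(-922)*(114 - 170)*√2) = 1/(-546 - 6/73*(-922)*(-56) - 1/146*I*(-922)*(-56)*√2) = 1/(-546 - 309792/73 - 25816*I*√2/73) = 1/(-349650/73 - 25816*I*√2/73)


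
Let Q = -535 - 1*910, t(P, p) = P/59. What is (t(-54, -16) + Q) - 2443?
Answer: -229446/59 ≈ -3888.9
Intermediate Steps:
t(P, p) = P/59 (t(P, p) = P*(1/59) = P/59)
Q = -1445 (Q = -535 - 910 = -1445)
(t(-54, -16) + Q) - 2443 = ((1/59)*(-54) - 1445) - 2443 = (-54/59 - 1445) - 2443 = -85309/59 - 2443 = -229446/59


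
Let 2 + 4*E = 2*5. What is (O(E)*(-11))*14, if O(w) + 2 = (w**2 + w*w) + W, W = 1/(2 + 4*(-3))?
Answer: -4543/5 ≈ -908.60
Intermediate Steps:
W = -1/10 (W = 1/(2 - 12) = 1/(-10) = -1/10 ≈ -0.10000)
E = 2 (E = -1/2 + (2*5)/4 = -1/2 + (1/4)*10 = -1/2 + 5/2 = 2)
O(w) = -21/10 + 2*w**2 (O(w) = -2 + ((w**2 + w*w) - 1/10) = -2 + ((w**2 + w**2) - 1/10) = -2 + (2*w**2 - 1/10) = -2 + (-1/10 + 2*w**2) = -21/10 + 2*w**2)
(O(E)*(-11))*14 = ((-21/10 + 2*2**2)*(-11))*14 = ((-21/10 + 2*4)*(-11))*14 = ((-21/10 + 8)*(-11))*14 = ((59/10)*(-11))*14 = -649/10*14 = -4543/5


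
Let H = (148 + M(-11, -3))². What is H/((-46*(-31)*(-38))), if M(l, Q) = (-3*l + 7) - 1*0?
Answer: -8836/13547 ≈ -0.65225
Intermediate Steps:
M(l, Q) = 7 - 3*l (M(l, Q) = (7 - 3*l) + 0 = 7 - 3*l)
H = 35344 (H = (148 + (7 - 3*(-11)))² = (148 + (7 + 33))² = (148 + 40)² = 188² = 35344)
H/((-46*(-31)*(-38))) = 35344/((-46*(-31)*(-38))) = 35344/((1426*(-38))) = 35344/(-54188) = 35344*(-1/54188) = -8836/13547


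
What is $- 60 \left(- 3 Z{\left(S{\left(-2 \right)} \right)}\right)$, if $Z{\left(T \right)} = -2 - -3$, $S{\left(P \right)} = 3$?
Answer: $180$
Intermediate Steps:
$Z{\left(T \right)} = 1$ ($Z{\left(T \right)} = -2 + 3 = 1$)
$- 60 \left(- 3 Z{\left(S{\left(-2 \right)} \right)}\right) = - 60 \left(\left(-3\right) 1\right) = \left(-60\right) \left(-3\right) = 180$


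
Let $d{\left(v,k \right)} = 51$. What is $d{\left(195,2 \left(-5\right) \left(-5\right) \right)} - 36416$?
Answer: $-36365$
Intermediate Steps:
$d{\left(195,2 \left(-5\right) \left(-5\right) \right)} - 36416 = 51 - 36416 = -36365$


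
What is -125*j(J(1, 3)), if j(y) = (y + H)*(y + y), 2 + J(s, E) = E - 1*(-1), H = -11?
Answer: 4500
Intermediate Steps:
J(s, E) = -1 + E (J(s, E) = -2 + (E - 1*(-1)) = -2 + (E + 1) = -2 + (1 + E) = -1 + E)
j(y) = 2*y*(-11 + y) (j(y) = (y - 11)*(y + y) = (-11 + y)*(2*y) = 2*y*(-11 + y))
-125*j(J(1, 3)) = -250*(-1 + 3)*(-11 + (-1 + 3)) = -250*2*(-11 + 2) = -250*2*(-9) = -125*(-36) = 4500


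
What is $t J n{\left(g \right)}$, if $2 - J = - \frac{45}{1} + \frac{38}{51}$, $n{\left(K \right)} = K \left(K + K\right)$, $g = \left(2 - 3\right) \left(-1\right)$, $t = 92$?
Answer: $\frac{434056}{51} \approx 8510.9$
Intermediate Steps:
$g = 1$ ($g = \left(-1\right) \left(-1\right) = 1$)
$n{\left(K \right)} = 2 K^{2}$ ($n{\left(K \right)} = K 2 K = 2 K^{2}$)
$J = \frac{2359}{51}$ ($J = 2 - \left(- \frac{45}{1} + \frac{38}{51}\right) = 2 - \left(\left(-45\right) 1 + 38 \cdot \frac{1}{51}\right) = 2 - \left(-45 + \frac{38}{51}\right) = 2 - - \frac{2257}{51} = 2 + \frac{2257}{51} = \frac{2359}{51} \approx 46.255$)
$t J n{\left(g \right)} = 92 \cdot \frac{2359}{51} \cdot 2 \cdot 1^{2} = \frac{217028 \cdot 2 \cdot 1}{51} = \frac{217028}{51} \cdot 2 = \frac{434056}{51}$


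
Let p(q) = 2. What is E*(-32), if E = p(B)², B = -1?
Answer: -128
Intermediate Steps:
E = 4 (E = 2² = 4)
E*(-32) = 4*(-32) = -128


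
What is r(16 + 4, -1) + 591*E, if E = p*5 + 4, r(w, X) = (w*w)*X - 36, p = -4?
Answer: -9892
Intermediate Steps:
r(w, X) = -36 + X*w² (r(w, X) = w²*X - 36 = X*w² - 36 = -36 + X*w²)
E = -16 (E = -4*5 + 4 = -20 + 4 = -16)
r(16 + 4, -1) + 591*E = (-36 - (16 + 4)²) + 591*(-16) = (-36 - 1*20²) - 9456 = (-36 - 1*400) - 9456 = (-36 - 400) - 9456 = -436 - 9456 = -9892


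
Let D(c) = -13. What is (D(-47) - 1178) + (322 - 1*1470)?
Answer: -2339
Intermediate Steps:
(D(-47) - 1178) + (322 - 1*1470) = (-13 - 1178) + (322 - 1*1470) = -1191 + (322 - 1470) = -1191 - 1148 = -2339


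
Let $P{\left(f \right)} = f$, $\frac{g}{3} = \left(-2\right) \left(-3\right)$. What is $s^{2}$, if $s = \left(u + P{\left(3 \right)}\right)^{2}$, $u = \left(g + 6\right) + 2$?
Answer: $707281$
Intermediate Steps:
$g = 18$ ($g = 3 \left(\left(-2\right) \left(-3\right)\right) = 3 \cdot 6 = 18$)
$u = 26$ ($u = \left(18 + 6\right) + 2 = 24 + 2 = 26$)
$s = 841$ ($s = \left(26 + 3\right)^{2} = 29^{2} = 841$)
$s^{2} = 841^{2} = 707281$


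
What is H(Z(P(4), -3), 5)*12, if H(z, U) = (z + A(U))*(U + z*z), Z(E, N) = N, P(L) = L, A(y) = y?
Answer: 336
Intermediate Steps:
H(z, U) = (U + z)*(U + z**2) (H(z, U) = (z + U)*(U + z*z) = (U + z)*(U + z**2))
H(Z(P(4), -3), 5)*12 = (5**2 + (-3)**3 + 5*(-3) + 5*(-3)**2)*12 = (25 - 27 - 15 + 5*9)*12 = (25 - 27 - 15 + 45)*12 = 28*12 = 336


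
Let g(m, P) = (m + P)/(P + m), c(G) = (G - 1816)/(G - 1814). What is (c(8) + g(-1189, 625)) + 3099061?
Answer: 2798453890/903 ≈ 3.0991e+6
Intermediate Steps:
c(G) = (-1816 + G)/(-1814 + G)
g(m, P) = 1 (g(m, P) = (P + m)/(P + m) = 1)
(c(8) + g(-1189, 625)) + 3099061 = ((-1816 + 8)/(-1814 + 8) + 1) + 3099061 = (-1808/(-1806) + 1) + 3099061 = (-1/1806*(-1808) + 1) + 3099061 = (904/903 + 1) + 3099061 = 1807/903 + 3099061 = 2798453890/903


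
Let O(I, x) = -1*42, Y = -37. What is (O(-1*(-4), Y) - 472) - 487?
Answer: -1001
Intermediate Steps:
O(I, x) = -42
(O(-1*(-4), Y) - 472) - 487 = (-42 - 472) - 487 = -514 - 487 = -1001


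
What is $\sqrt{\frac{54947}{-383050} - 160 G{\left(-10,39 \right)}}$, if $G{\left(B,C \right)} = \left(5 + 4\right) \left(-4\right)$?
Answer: $\frac{7 \sqrt{689900583634}}{76610} \approx 75.894$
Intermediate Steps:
$G{\left(B,C \right)} = -36$ ($G{\left(B,C \right)} = 9 \left(-4\right) = -36$)
$\sqrt{\frac{54947}{-383050} - 160 G{\left(-10,39 \right)}} = \sqrt{\frac{54947}{-383050} - -5760} = \sqrt{54947 \left(- \frac{1}{383050}\right) + 5760} = \sqrt{- \frac{54947}{383050} + 5760} = \sqrt{\frac{2206313053}{383050}} = \frac{7 \sqrt{689900583634}}{76610}$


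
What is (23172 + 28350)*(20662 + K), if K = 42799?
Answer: 3269637642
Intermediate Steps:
(23172 + 28350)*(20662 + K) = (23172 + 28350)*(20662 + 42799) = 51522*63461 = 3269637642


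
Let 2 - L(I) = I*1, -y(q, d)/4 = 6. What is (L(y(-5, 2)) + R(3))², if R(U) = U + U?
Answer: 1024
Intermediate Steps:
R(U) = 2*U
y(q, d) = -24 (y(q, d) = -4*6 = -24)
L(I) = 2 - I
(L(y(-5, 2)) + R(3))² = ((2 - 1*(-24)) + 2*3)² = ((2 + 24) + 6)² = (26 + 6)² = 32² = 1024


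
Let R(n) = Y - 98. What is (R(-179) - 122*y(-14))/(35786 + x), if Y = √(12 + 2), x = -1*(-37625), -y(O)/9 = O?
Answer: -1190/5647 + √14/73411 ≈ -0.21068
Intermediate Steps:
y(O) = -9*O
x = 37625
Y = √14 ≈ 3.7417
R(n) = -98 + √14 (R(n) = √14 - 98 = -98 + √14)
(R(-179) - 122*y(-14))/(35786 + x) = ((-98 + √14) - (-1098)*(-14))/(35786 + 37625) = ((-98 + √14) - 122*126)/73411 = ((-98 + √14) - 15372)*(1/73411) = (-15470 + √14)*(1/73411) = -1190/5647 + √14/73411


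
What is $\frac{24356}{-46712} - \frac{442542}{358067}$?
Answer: $- \frac{7348275439}{4181506426} \approx -1.7573$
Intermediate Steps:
$\frac{24356}{-46712} - \frac{442542}{358067} = 24356 \left(- \frac{1}{46712}\right) - \frac{442542}{358067} = - \frac{6089}{11678} - \frac{442542}{358067} = - \frac{7348275439}{4181506426}$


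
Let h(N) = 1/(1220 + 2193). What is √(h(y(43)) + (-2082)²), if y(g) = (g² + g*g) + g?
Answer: √50493331613369/3413 ≈ 2082.0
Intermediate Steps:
y(g) = g + 2*g² (y(g) = (g² + g²) + g = 2*g² + g = g + 2*g²)
h(N) = 1/3413
√(h(y(43)) + (-2082)²) = √(1/3413 + (-2082)²) = √(1/3413 + 4334724) = √(14794413013/3413) = √50493331613369/3413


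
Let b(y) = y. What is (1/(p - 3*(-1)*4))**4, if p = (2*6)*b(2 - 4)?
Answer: 1/20736 ≈ 4.8225e-5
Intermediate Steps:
p = -24 (p = (2*6)*(2 - 4) = 12*(-2) = -24)
(1/(p - 3*(-1)*4))**4 = (1/(-24 - 3*(-1)*4))**4 = (1/(-24 + 3*4))**4 = (1/(-24 + 12))**4 = (1/(-12))**4 = (-1/12)**4 = 1/20736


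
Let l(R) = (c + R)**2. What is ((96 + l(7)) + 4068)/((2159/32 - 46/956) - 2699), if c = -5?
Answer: -31876864/20126319 ≈ -1.5838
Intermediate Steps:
l(R) = (-5 + R)**2
((96 + l(7)) + 4068)/((2159/32 - 46/956) - 2699) = ((96 + (-5 + 7)**2) + 4068)/((2159/32 - 46/956) - 2699) = ((96 + 2**2) + 4068)/((2159*(1/32) - 46*1/956) - 2699) = ((96 + 4) + 4068)/((2159/32 - 23/478) - 2699) = (100 + 4068)/(515633/7648 - 2699) = 4168/(-20126319/7648) = 4168*(-7648/20126319) = -31876864/20126319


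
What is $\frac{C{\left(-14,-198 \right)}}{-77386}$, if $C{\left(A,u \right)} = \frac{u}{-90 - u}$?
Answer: $\frac{11}{464316} \approx 2.3691 \cdot 10^{-5}$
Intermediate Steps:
$\frac{C{\left(-14,-198 \right)}}{-77386} = \frac{\left(-1\right) \left(-198\right) \frac{1}{90 - 198}}{-77386} = \left(-1\right) \left(-198\right) \frac{1}{-108} \left(- \frac{1}{77386}\right) = \left(-1\right) \left(-198\right) \left(- \frac{1}{108}\right) \left(- \frac{1}{77386}\right) = \left(- \frac{11}{6}\right) \left(- \frac{1}{77386}\right) = \frac{11}{464316}$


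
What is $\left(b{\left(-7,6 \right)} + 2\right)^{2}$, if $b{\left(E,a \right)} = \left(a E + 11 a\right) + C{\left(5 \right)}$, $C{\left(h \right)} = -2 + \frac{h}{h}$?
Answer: $625$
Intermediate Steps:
$C{\left(h \right)} = -1$ ($C{\left(h \right)} = -2 + 1 = -1$)
$b{\left(E,a \right)} = -1 + 11 a + E a$ ($b{\left(E,a \right)} = \left(a E + 11 a\right) - 1 = \left(E a + 11 a\right) - 1 = \left(11 a + E a\right) - 1 = -1 + 11 a + E a$)
$\left(b{\left(-7,6 \right)} + 2\right)^{2} = \left(\left(-1 + 11 \cdot 6 - 42\right) + 2\right)^{2} = \left(\left(-1 + 66 - 42\right) + 2\right)^{2} = \left(23 + 2\right)^{2} = 25^{2} = 625$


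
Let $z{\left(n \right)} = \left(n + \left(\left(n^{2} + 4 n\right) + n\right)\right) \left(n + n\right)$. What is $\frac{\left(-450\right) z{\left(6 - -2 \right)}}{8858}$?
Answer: $- \frac{403200}{4429} \approx -91.036$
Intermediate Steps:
$z{\left(n \right)} = 2 n \left(n^{2} + 6 n\right)$ ($z{\left(n \right)} = \left(n + \left(n^{2} + 5 n\right)\right) 2 n = \left(n^{2} + 6 n\right) 2 n = 2 n \left(n^{2} + 6 n\right)$)
$\frac{\left(-450\right) z{\left(6 - -2 \right)}}{8858} = \frac{\left(-450\right) 2 \left(6 - -2\right)^{2} \left(6 + \left(6 - -2\right)\right)}{8858} = - 450 \cdot 2 \left(6 + 2\right)^{2} \left(6 + \left(6 + 2\right)\right) \frac{1}{8858} = - 450 \cdot 2 \cdot 8^{2} \left(6 + 8\right) \frac{1}{8858} = - 450 \cdot 2 \cdot 64 \cdot 14 \cdot \frac{1}{8858} = \left(-450\right) 1792 \cdot \frac{1}{8858} = \left(-806400\right) \frac{1}{8858} = - \frac{403200}{4429}$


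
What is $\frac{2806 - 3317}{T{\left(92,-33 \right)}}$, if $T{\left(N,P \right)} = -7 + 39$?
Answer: $- \frac{511}{32} \approx -15.969$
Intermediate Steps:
$T{\left(N,P \right)} = 32$
$\frac{2806 - 3317}{T{\left(92,-33 \right)}} = \frac{2806 - 3317}{32} = \left(2806 - 3317\right) \frac{1}{32} = \left(-511\right) \frac{1}{32} = - \frac{511}{32}$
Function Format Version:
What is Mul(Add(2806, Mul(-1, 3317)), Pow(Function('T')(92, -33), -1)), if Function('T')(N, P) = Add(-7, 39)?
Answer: Rational(-511, 32) ≈ -15.969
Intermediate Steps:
Function('T')(N, P) = 32
Mul(Add(2806, Mul(-1, 3317)), Pow(Function('T')(92, -33), -1)) = Mul(Add(2806, Mul(-1, 3317)), Pow(32, -1)) = Mul(Add(2806, -3317), Rational(1, 32)) = Mul(-511, Rational(1, 32)) = Rational(-511, 32)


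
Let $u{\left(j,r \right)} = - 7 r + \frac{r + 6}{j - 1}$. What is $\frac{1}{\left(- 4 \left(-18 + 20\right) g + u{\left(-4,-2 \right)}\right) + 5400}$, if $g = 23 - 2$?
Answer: $\frac{5}{26226} \approx 0.00019065$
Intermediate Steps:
$g = 21$ ($g = 23 - 2 = 21$)
$u{\left(j,r \right)} = - 7 r + \frac{6 + r}{-1 + j}$
$\frac{1}{\left(- 4 \left(-18 + 20\right) g + u{\left(-4,-2 \right)}\right) + 5400} = \frac{1}{\left(- 4 \left(-18 + 20\right) 21 + \frac{6 + 8 \left(-2\right) - \left(-28\right) \left(-2\right)}{-1 - 4}\right) + 5400} = \frac{1}{\left(\left(-4\right) 2 \cdot 21 + \frac{6 - 16 - 56}{-5}\right) + 5400} = \frac{1}{\left(\left(-8\right) 21 - - \frac{66}{5}\right) + 5400} = \frac{1}{\left(-168 + \frac{66}{5}\right) + 5400} = \frac{1}{- \frac{774}{5} + 5400} = \frac{1}{\frac{26226}{5}} = \frac{5}{26226}$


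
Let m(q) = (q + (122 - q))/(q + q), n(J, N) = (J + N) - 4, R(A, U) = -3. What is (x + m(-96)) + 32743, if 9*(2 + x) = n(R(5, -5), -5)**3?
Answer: 3124643/96 ≈ 32548.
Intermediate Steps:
n(J, N) = -4 + J + N
m(q) = 61/q (m(q) = 122/((2*q)) = 122*(1/(2*q)) = 61/q)
x = -194 (x = -2 + (-4 - 3 - 5)**3/9 = -2 + (1/9)*(-12)**3 = -2 + (1/9)*(-1728) = -2 - 192 = -194)
(x + m(-96)) + 32743 = (-194 + 61/(-96)) + 32743 = (-194 + 61*(-1/96)) + 32743 = (-194 - 61/96) + 32743 = -18685/96 + 32743 = 3124643/96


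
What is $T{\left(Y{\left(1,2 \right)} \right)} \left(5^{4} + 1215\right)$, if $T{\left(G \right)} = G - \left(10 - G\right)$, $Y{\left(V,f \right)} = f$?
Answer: $-11040$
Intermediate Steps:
$T{\left(G \right)} = -10 + 2 G$ ($T{\left(G \right)} = G + \left(-10 + G\right) = -10 + 2 G$)
$T{\left(Y{\left(1,2 \right)} \right)} \left(5^{4} + 1215\right) = \left(-10 + 2 \cdot 2\right) \left(5^{4} + 1215\right) = \left(-10 + 4\right) \left(625 + 1215\right) = \left(-6\right) 1840 = -11040$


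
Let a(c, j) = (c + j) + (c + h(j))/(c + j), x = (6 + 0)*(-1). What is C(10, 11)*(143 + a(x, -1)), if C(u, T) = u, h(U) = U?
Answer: 1370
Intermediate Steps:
x = -6 (x = 6*(-1) = -6)
a(c, j) = 1 + c + j (a(c, j) = (c + j) + (c + j)/(c + j) = (c + j) + 1 = 1 + c + j)
C(10, 11)*(143 + a(x, -1)) = 10*(143 + (1 - 6 - 1)) = 10*(143 - 6) = 10*137 = 1370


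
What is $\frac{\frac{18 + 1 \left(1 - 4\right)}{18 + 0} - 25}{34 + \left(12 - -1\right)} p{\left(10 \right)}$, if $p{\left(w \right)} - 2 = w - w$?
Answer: $- \frac{145}{141} \approx -1.0284$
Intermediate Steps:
$p{\left(w \right)} = 2$ ($p{\left(w \right)} = 2 + \left(w - w\right) = 2 + 0 = 2$)
$\frac{\frac{18 + 1 \left(1 - 4\right)}{18 + 0} - 25}{34 + \left(12 - -1\right)} p{\left(10 \right)} = \frac{\frac{18 + 1 \left(1 - 4\right)}{18 + 0} - 25}{34 + \left(12 - -1\right)} 2 = \frac{\frac{18 + 1 \left(-3\right)}{18} - 25}{34 + \left(12 + 1\right)} 2 = \frac{\left(18 - 3\right) \frac{1}{18} - 25}{34 + 13} \cdot 2 = \frac{15 \cdot \frac{1}{18} - 25}{47} \cdot 2 = \left(\frac{5}{6} - 25\right) \frac{1}{47} \cdot 2 = \left(- \frac{145}{6}\right) \frac{1}{47} \cdot 2 = \left(- \frac{145}{282}\right) 2 = - \frac{145}{141}$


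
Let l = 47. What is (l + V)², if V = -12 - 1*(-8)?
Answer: 1849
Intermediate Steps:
V = -4 (V = -12 + 8 = -4)
(l + V)² = (47 - 4)² = 43² = 1849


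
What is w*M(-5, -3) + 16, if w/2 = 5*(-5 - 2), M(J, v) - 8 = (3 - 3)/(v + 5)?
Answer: -544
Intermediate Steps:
M(J, v) = 8 (M(J, v) = 8 + (3 - 3)/(v + 5) = 8 + 0/(5 + v) = 8 + 0 = 8)
w = -70 (w = 2*(5*(-5 - 2)) = 2*(5*(-7)) = 2*(-35) = -70)
w*M(-5, -3) + 16 = -70*8 + 16 = -560 + 16 = -544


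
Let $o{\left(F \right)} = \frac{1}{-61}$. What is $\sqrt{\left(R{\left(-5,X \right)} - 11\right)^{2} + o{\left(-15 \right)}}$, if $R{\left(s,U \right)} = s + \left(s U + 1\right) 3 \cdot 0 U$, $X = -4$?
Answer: $\frac{3 \sqrt{105835}}{61} \approx 15.999$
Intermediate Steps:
$o{\left(F \right)} = - \frac{1}{61}$
$R{\left(s,U \right)} = s$ ($R{\left(s,U \right)} = s + \left(U s + 1\right) 3 \cdot 0 U = s + \left(1 + U s\right) 3 \cdot 0 U = s + \left(3 + 3 U s\right) 0 U = s + 0 U = s + 0 = s$)
$\sqrt{\left(R{\left(-5,X \right)} - 11\right)^{2} + o{\left(-15 \right)}} = \sqrt{\left(-5 - 11\right)^{2} - \frac{1}{61}} = \sqrt{\left(-16\right)^{2} - \frac{1}{61}} = \sqrt{256 - \frac{1}{61}} = \sqrt{\frac{15615}{61}} = \frac{3 \sqrt{105835}}{61}$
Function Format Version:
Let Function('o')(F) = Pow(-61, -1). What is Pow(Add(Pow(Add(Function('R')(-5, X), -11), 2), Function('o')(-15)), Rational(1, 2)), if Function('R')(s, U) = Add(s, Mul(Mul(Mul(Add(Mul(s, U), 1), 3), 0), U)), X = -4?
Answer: Mul(Rational(3, 61), Pow(105835, Rational(1, 2))) ≈ 15.999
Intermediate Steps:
Function('o')(F) = Rational(-1, 61)
Function('R')(s, U) = s (Function('R')(s, U) = Add(s, Mul(Mul(Mul(Add(Mul(U, s), 1), 3), 0), U)) = Add(s, Mul(Mul(Mul(Add(1, Mul(U, s)), 3), 0), U)) = Add(s, Mul(Mul(Add(3, Mul(3, U, s)), 0), U)) = Add(s, Mul(0, U)) = Add(s, 0) = s)
Pow(Add(Pow(Add(Function('R')(-5, X), -11), 2), Function('o')(-15)), Rational(1, 2)) = Pow(Add(Pow(Add(-5, -11), 2), Rational(-1, 61)), Rational(1, 2)) = Pow(Add(Pow(-16, 2), Rational(-1, 61)), Rational(1, 2)) = Pow(Add(256, Rational(-1, 61)), Rational(1, 2)) = Pow(Rational(15615, 61), Rational(1, 2)) = Mul(Rational(3, 61), Pow(105835, Rational(1, 2)))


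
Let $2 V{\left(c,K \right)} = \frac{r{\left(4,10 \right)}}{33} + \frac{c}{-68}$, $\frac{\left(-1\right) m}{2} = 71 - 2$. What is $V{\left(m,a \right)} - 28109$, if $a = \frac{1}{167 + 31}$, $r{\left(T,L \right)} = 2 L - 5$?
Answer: $- \frac{21024603}{748} \approx -28108.0$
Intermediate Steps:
$r{\left(T,L \right)} = -5 + 2 L$
$m = -138$ ($m = - 2 \left(71 - 2\right) = \left(-2\right) 69 = -138$)
$a = \frac{1}{198} \approx 0.0050505$
$V{\left(c,K \right)} = \frac{5}{22} - \frac{c}{136}$ ($V{\left(c,K \right)} = \frac{\frac{-5 + 2 \cdot 10}{33} + \frac{c}{-68}}{2} = \frac{\left(-5 + 20\right) \frac{1}{33} + c \left(- \frac{1}{68}\right)}{2} = \frac{15 \cdot \frac{1}{33} - \frac{c}{68}}{2} = \frac{\frac{5}{11} - \frac{c}{68}}{2} = \frac{5}{22} - \frac{c}{136}$)
$V{\left(m,a \right)} - 28109 = \left(\frac{5}{22} - - \frac{69}{68}\right) - 28109 = \left(\frac{5}{22} + \frac{69}{68}\right) - 28109 = \frac{929}{748} - 28109 = - \frac{21024603}{748}$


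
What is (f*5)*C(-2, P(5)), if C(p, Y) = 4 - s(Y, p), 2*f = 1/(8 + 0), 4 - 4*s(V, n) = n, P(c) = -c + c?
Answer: 25/32 ≈ 0.78125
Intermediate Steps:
P(c) = 0
s(V, n) = 1 - n/4
f = 1/16 (f = 1/(2*(8 + 0)) = (½)/8 = (½)*(⅛) = 1/16 ≈ 0.062500)
C(p, Y) = 3 + p/4 (C(p, Y) = 4 - (1 - p/4) = 4 + (-1 + p/4) = 3 + p/4)
(f*5)*C(-2, P(5)) = ((1/16)*5)*(3 + (¼)*(-2)) = 5*(3 - ½)/16 = (5/16)*(5/2) = 25/32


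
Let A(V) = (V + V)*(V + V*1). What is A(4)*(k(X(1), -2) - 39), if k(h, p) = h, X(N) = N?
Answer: -2432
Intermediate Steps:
A(V) = 4*V² (A(V) = (2*V)*(V + V) = (2*V)*(2*V) = 4*V²)
A(4)*(k(X(1), -2) - 39) = (4*4²)*(1 - 39) = (4*16)*(-38) = 64*(-38) = -2432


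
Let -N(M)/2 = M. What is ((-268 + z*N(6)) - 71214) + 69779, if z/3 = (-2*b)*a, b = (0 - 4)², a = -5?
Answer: -7463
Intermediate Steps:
b = 16 (b = (-4)² = 16)
N(M) = -2*M
z = 480 (z = 3*(-2*16*(-5)) = 3*(-32*(-5)) = 3*160 = 480)
((-268 + z*N(6)) - 71214) + 69779 = ((-268 + 480*(-2*6)) - 71214) + 69779 = ((-268 + 480*(-12)) - 71214) + 69779 = ((-268 - 5760) - 71214) + 69779 = (-6028 - 71214) + 69779 = -77242 + 69779 = -7463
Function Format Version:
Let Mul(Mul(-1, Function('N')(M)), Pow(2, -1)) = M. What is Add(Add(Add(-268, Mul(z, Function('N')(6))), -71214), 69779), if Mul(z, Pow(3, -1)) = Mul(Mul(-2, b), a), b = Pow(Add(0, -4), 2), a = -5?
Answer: -7463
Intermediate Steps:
b = 16 (b = Pow(-4, 2) = 16)
Function('N')(M) = Mul(-2, M)
z = 480 (z = Mul(3, Mul(Mul(-2, 16), -5)) = Mul(3, Mul(-32, -5)) = Mul(3, 160) = 480)
Add(Add(Add(-268, Mul(z, Function('N')(6))), -71214), 69779) = Add(Add(Add(-268, Mul(480, Mul(-2, 6))), -71214), 69779) = Add(Add(Add(-268, Mul(480, -12)), -71214), 69779) = Add(Add(Add(-268, -5760), -71214), 69779) = Add(Add(-6028, -71214), 69779) = Add(-77242, 69779) = -7463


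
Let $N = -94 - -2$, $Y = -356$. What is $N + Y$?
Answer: $-448$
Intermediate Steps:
$N = -92$ ($N = -94 + 2 = -92$)
$N + Y = -92 - 356 = -448$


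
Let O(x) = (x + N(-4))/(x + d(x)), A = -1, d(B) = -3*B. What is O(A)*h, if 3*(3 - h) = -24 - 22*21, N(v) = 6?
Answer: 825/2 ≈ 412.50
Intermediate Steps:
O(x) = -(6 + x)/(2*x) (O(x) = (x + 6)/(x - 3*x) = (6 + x)/((-2*x)) = (6 + x)*(-1/(2*x)) = -(6 + x)/(2*x))
h = 165 (h = 3 - (-24 - 22*21)/3 = 3 - (-24 - 462)/3 = 3 - ⅓*(-486) = 3 + 162 = 165)
O(A)*h = ((½)*(-6 - 1*(-1))/(-1))*165 = ((½)*(-1)*(-6 + 1))*165 = ((½)*(-1)*(-5))*165 = (5/2)*165 = 825/2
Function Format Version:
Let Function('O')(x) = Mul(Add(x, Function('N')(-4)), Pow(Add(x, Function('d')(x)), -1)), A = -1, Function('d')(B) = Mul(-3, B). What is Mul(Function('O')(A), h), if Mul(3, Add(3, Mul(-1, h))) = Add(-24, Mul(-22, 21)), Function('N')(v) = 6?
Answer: Rational(825, 2) ≈ 412.50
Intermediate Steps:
Function('O')(x) = Mul(Rational(-1, 2), Pow(x, -1), Add(6, x)) (Function('O')(x) = Mul(Add(x, 6), Pow(Add(x, Mul(-3, x)), -1)) = Mul(Add(6, x), Pow(Mul(-2, x), -1)) = Mul(Add(6, x), Mul(Rational(-1, 2), Pow(x, -1))) = Mul(Rational(-1, 2), Pow(x, -1), Add(6, x)))
h = 165 (h = Add(3, Mul(Rational(-1, 3), Add(-24, Mul(-22, 21)))) = Add(3, Mul(Rational(-1, 3), Add(-24, -462))) = Add(3, Mul(Rational(-1, 3), -486)) = Add(3, 162) = 165)
Mul(Function('O')(A), h) = Mul(Mul(Rational(1, 2), Pow(-1, -1), Add(-6, Mul(-1, -1))), 165) = Mul(Mul(Rational(1, 2), -1, Add(-6, 1)), 165) = Mul(Mul(Rational(1, 2), -1, -5), 165) = Mul(Rational(5, 2), 165) = Rational(825, 2)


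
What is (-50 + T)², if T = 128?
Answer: 6084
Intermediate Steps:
(-50 + T)² = (-50 + 128)² = 78² = 6084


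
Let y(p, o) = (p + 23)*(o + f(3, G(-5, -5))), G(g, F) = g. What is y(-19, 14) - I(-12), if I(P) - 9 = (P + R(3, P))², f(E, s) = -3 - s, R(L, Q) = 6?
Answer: 19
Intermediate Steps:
y(p, o) = (2 + o)*(23 + p) (y(p, o) = (p + 23)*(o + (-3 - 1*(-5))) = (23 + p)*(o + (-3 + 5)) = (23 + p)*(o + 2) = (23 + p)*(2 + o) = (2 + o)*(23 + p))
I(P) = 9 + (6 + P)² (I(P) = 9 + (P + 6)² = 9 + (6 + P)²)
y(-19, 14) - I(-12) = (46 + 2*(-19) + 23*14 + 14*(-19)) - (9 + (6 - 12)²) = (46 - 38 + 322 - 266) - (9 + (-6)²) = 64 - (9 + 36) = 64 - 1*45 = 64 - 45 = 19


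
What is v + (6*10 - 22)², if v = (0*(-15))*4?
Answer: 1444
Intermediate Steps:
v = 0 (v = 0*4 = 0)
v + (6*10 - 22)² = 0 + (6*10 - 22)² = 0 + (60 - 22)² = 0 + 38² = 0 + 1444 = 1444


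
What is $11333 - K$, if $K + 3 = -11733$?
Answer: $23069$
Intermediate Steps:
$K = -11736$ ($K = -3 - 11733 = -11736$)
$11333 - K = 11333 - -11736 = 11333 + 11736 = 23069$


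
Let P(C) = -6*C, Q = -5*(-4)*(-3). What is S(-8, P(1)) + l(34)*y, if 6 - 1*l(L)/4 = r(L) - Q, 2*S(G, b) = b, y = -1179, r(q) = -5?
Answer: 231081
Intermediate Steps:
Q = -60 (Q = 20*(-3) = -60)
S(G, b) = b/2
l(L) = -196 (l(L) = 24 - 4*(-5 - 1*(-60)) = 24 - 4*(-5 + 60) = 24 - 4*55 = 24 - 220 = -196)
S(-8, P(1)) + l(34)*y = (-6*1)/2 - 196*(-1179) = (1/2)*(-6) + 231084 = -3 + 231084 = 231081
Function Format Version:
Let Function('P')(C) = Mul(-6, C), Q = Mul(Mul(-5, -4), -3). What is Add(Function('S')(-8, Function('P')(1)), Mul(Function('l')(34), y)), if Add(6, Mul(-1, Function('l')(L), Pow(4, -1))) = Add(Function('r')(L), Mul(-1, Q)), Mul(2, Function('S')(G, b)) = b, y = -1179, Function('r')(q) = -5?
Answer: 231081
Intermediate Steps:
Q = -60 (Q = Mul(20, -3) = -60)
Function('S')(G, b) = Mul(Rational(1, 2), b)
Function('l')(L) = -196 (Function('l')(L) = Add(24, Mul(-4, Add(-5, Mul(-1, -60)))) = Add(24, Mul(-4, Add(-5, 60))) = Add(24, Mul(-4, 55)) = Add(24, -220) = -196)
Add(Function('S')(-8, Function('P')(1)), Mul(Function('l')(34), y)) = Add(Mul(Rational(1, 2), Mul(-6, 1)), Mul(-196, -1179)) = Add(Mul(Rational(1, 2), -6), 231084) = Add(-3, 231084) = 231081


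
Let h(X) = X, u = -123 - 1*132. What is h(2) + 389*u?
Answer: -99193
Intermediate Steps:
u = -255 (u = -123 - 132 = -255)
h(2) + 389*u = 2 + 389*(-255) = 2 - 99195 = -99193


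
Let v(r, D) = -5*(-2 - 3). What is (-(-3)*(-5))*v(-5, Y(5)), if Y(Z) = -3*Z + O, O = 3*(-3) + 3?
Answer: -375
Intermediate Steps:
O = -6 (O = -9 + 3 = -6)
Y(Z) = -6 - 3*Z (Y(Z) = -3*Z - 6 = -6 - 3*Z)
v(r, D) = 25 (v(r, D) = -5*(-5) = 25)
(-(-3)*(-5))*v(-5, Y(5)) = -(-3)*(-5)*25 = -1*15*25 = -15*25 = -375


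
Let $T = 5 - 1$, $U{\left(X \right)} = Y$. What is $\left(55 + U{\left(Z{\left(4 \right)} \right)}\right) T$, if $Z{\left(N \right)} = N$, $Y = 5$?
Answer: $240$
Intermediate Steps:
$U{\left(X \right)} = 5$
$T = 4$ ($T = 5 - 1 = 4$)
$\left(55 + U{\left(Z{\left(4 \right)} \right)}\right) T = \left(55 + 5\right) 4 = 60 \cdot 4 = 240$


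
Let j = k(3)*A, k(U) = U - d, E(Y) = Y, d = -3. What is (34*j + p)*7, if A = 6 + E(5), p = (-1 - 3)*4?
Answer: 15596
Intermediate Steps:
p = -16 (p = -4*4 = -16)
k(U) = 3 + U (k(U) = U - 1*(-3) = U + 3 = 3 + U)
A = 11 (A = 6 + 5 = 11)
j = 66 (j = (3 + 3)*11 = 6*11 = 66)
(34*j + p)*7 = (34*66 - 16)*7 = (2244 - 16)*7 = 2228*7 = 15596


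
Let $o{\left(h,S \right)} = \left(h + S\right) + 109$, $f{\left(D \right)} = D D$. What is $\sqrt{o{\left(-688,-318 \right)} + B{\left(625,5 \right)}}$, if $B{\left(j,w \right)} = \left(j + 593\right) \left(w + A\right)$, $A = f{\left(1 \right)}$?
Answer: $\sqrt{6411} \approx 80.069$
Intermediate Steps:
$f{\left(D \right)} = D^{2}$
$A = 1$ ($A = 1^{2} = 1$)
$o{\left(h,S \right)} = 109 + S + h$ ($o{\left(h,S \right)} = \left(S + h\right) + 109 = 109 + S + h$)
$B{\left(j,w \right)} = \left(1 + w\right) \left(593 + j\right)$ ($B{\left(j,w \right)} = \left(j + 593\right) \left(w + 1\right) = \left(593 + j\right) \left(1 + w\right) = \left(1 + w\right) \left(593 + j\right)$)
$\sqrt{o{\left(-688,-318 \right)} + B{\left(625,5 \right)}} = \sqrt{\left(109 - 318 - 688\right) + \left(593 + 625 + 593 \cdot 5 + 625 \cdot 5\right)} = \sqrt{-897 + \left(593 + 625 + 2965 + 3125\right)} = \sqrt{-897 + 7308} = \sqrt{6411}$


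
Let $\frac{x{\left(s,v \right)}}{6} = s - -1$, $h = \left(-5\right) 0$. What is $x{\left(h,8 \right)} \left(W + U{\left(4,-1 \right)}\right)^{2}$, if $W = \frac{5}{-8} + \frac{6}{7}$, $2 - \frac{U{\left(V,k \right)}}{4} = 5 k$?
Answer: $\frac{7498683}{1568} \approx 4782.3$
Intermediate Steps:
$h = 0$
$U{\left(V,k \right)} = 8 - 20 k$ ($U{\left(V,k \right)} = 8 - 4 \cdot 5 k = 8 - 20 k$)
$x{\left(s,v \right)} = 6 + 6 s$ ($x{\left(s,v \right)} = 6 \left(s - -1\right) = 6 \left(s + 1\right) = 6 \left(1 + s\right) = 6 + 6 s$)
$W = \frac{13}{56}$ ($W = 5 \left(- \frac{1}{8}\right) + 6 \cdot \frac{1}{7} = - \frac{5}{8} + \frac{6}{7} = \frac{13}{56} \approx 0.23214$)
$x{\left(h,8 \right)} \left(W + U{\left(4,-1 \right)}\right)^{2} = \left(6 + 6 \cdot 0\right) \left(\frac{13}{56} + \left(8 - -20\right)\right)^{2} = \left(6 + 0\right) \left(\frac{13}{56} + \left(8 + 20\right)\right)^{2} = 6 \left(\frac{13}{56} + 28\right)^{2} = 6 \left(\frac{1581}{56}\right)^{2} = 6 \cdot \frac{2499561}{3136} = \frac{7498683}{1568}$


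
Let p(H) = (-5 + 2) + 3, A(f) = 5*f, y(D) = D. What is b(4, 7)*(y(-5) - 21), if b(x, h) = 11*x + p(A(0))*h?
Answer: -1144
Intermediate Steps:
p(H) = 0 (p(H) = -3 + 3 = 0)
b(x, h) = 11*x (b(x, h) = 11*x + 0*h = 11*x + 0 = 11*x)
b(4, 7)*(y(-5) - 21) = (11*4)*(-5 - 21) = 44*(-26) = -1144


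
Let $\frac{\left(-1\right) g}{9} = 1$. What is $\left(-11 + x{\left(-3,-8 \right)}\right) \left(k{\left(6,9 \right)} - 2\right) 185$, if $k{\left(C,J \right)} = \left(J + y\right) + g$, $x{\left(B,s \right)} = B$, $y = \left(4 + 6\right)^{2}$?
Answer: $-253820$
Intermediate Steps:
$g = -9$ ($g = \left(-9\right) 1 = -9$)
$y = 100$ ($y = 10^{2} = 100$)
$k{\left(C,J \right)} = 91 + J$ ($k{\left(C,J \right)} = \left(J + 100\right) - 9 = \left(100 + J\right) - 9 = 91 + J$)
$\left(-11 + x{\left(-3,-8 \right)}\right) \left(k{\left(6,9 \right)} - 2\right) 185 = \left(-11 - 3\right) \left(\left(91 + 9\right) - 2\right) 185 = - 14 \left(100 - 2\right) 185 = \left(-14\right) 98 \cdot 185 = \left(-1372\right) 185 = -253820$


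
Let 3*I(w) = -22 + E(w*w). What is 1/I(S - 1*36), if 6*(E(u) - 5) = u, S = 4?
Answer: 9/461 ≈ 0.019523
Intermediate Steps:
E(u) = 5 + u/6
I(w) = -17/3 + w²/18 (I(w) = (-22 + (5 + (w*w)/6))/3 = (-22 + (5 + w²/6))/3 = (-17 + w²/6)/3 = -17/3 + w²/18)
1/I(S - 1*36) = 1/(-17/3 + (4 - 1*36)²/18) = 1/(-17/3 + (4 - 36)²/18) = 1/(-17/3 + (1/18)*(-32)²) = 1/(-17/3 + (1/18)*1024) = 1/(-17/3 + 512/9) = 1/(461/9) = 9/461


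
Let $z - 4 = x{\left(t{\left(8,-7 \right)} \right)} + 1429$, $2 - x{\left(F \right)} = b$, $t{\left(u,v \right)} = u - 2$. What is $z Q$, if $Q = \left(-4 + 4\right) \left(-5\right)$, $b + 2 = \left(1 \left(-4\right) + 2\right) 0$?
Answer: $0$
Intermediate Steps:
$b = -2$ ($b = -2 + \left(1 \left(-4\right) + 2\right) 0 = -2 + \left(-4 + 2\right) 0 = -2 - 0 = -2 + 0 = -2$)
$t{\left(u,v \right)} = -2 + u$
$x{\left(F \right)} = 4$ ($x{\left(F \right)} = 2 - -2 = 2 + 2 = 4$)
$Q = 0$ ($Q = 0 \left(-5\right) = 0$)
$z = 1437$ ($z = 4 + \left(4 + 1429\right) = 4 + 1433 = 1437$)
$z Q = 1437 \cdot 0 = 0$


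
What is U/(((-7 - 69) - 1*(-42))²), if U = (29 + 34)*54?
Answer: 1701/578 ≈ 2.9429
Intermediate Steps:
U = 3402 (U = 63*54 = 3402)
U/(((-7 - 69) - 1*(-42))²) = 3402/(((-7 - 69) - 1*(-42))²) = 3402/((-76 + 42)²) = 3402/((-34)²) = 3402/1156 = 3402*(1/1156) = 1701/578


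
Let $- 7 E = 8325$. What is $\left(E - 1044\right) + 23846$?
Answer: $\frac{151289}{7} \approx 21613.0$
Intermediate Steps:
$E = - \frac{8325}{7}$ ($E = \left(- \frac{1}{7}\right) 8325 = - \frac{8325}{7} \approx -1189.3$)
$\left(E - 1044\right) + 23846 = \left(- \frac{8325}{7} - 1044\right) + 23846 = - \frac{15633}{7} + 23846 = \frac{151289}{7}$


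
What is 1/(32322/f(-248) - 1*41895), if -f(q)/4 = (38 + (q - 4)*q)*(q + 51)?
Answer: -24638396/1032225584259 ≈ -2.3869e-5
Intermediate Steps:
f(q) = -4*(38 + q*(-4 + q))*(51 + q) (f(q) = -4*(38 + (q - 4)*q)*(q + 51) = -4*(38 + (-4 + q)*q)*(51 + q) = -4*(38 + q*(-4 + q))*(51 + q))
1/(32322/f(-248) - 1*41895) = 1/(32322/(-7752 - 188*(-248)**2 - 4*(-248)**3 + 664*(-248)) - 1*41895) = 1/(32322/(-7752 - 188*61504 - 4*(-15252992) - 164672) - 41895) = 1/(32322/(-7752 - 11562752 + 61011968 - 164672) - 41895) = 1/(32322/49276792 - 41895) = 1/(32322*(1/49276792) - 41895) = 1/(16161/24638396 - 41895) = 1/(-1032225584259/24638396) = -24638396/1032225584259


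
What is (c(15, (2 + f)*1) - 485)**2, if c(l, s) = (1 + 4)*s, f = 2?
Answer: 216225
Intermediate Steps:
c(l, s) = 5*s
(c(15, (2 + f)*1) - 485)**2 = (5*((2 + 2)*1) - 485)**2 = (5*(4*1) - 485)**2 = (5*4 - 485)**2 = (20 - 485)**2 = (-465)**2 = 216225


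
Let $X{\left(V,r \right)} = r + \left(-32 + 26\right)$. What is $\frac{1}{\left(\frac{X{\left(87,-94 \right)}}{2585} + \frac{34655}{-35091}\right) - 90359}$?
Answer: $- \frac{18142047}{1639315843328} \approx -1.1067 \cdot 10^{-5}$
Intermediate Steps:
$X{\left(V,r \right)} = -6 + r$ ($X{\left(V,r \right)} = r - 6 = -6 + r$)
$\frac{1}{\left(\frac{X{\left(87,-94 \right)}}{2585} + \frac{34655}{-35091}\right) - 90359} = \frac{1}{\left(\frac{-6 - 94}{2585} + \frac{34655}{-35091}\right) - 90359} = \frac{1}{\left(\left(-100\right) \frac{1}{2585} + 34655 \left(- \frac{1}{35091}\right)\right) - 90359} = \frac{1}{\left(- \frac{20}{517} - \frac{34655}{35091}\right) - 90359} = \frac{1}{- \frac{18618455}{18142047} - 90359} = \frac{1}{- \frac{1639315843328}{18142047}} = - \frac{18142047}{1639315843328}$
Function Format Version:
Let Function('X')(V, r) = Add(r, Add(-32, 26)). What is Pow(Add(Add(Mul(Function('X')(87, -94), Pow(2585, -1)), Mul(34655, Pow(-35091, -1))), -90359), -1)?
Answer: Rational(-18142047, 1639315843328) ≈ -1.1067e-5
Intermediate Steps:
Function('X')(V, r) = Add(-6, r) (Function('X')(V, r) = Add(r, -6) = Add(-6, r))
Pow(Add(Add(Mul(Function('X')(87, -94), Pow(2585, -1)), Mul(34655, Pow(-35091, -1))), -90359), -1) = Pow(Add(Add(Mul(Add(-6, -94), Pow(2585, -1)), Mul(34655, Pow(-35091, -1))), -90359), -1) = Pow(Add(Add(Mul(-100, Rational(1, 2585)), Mul(34655, Rational(-1, 35091))), -90359), -1) = Pow(Add(Add(Rational(-20, 517), Rational(-34655, 35091)), -90359), -1) = Pow(Add(Rational(-18618455, 18142047), -90359), -1) = Pow(Rational(-1639315843328, 18142047), -1) = Rational(-18142047, 1639315843328)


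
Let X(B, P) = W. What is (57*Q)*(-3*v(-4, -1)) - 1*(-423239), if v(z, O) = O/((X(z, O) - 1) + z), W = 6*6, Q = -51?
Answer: 13111688/31 ≈ 4.2296e+5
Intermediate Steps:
W = 36
X(B, P) = 36
v(z, O) = O/(35 + z) (v(z, O) = O/((36 - 1) + z) = O/(35 + z))
(57*Q)*(-3*v(-4, -1)) - 1*(-423239) = (57*(-51))*(-(-3)/(35 - 4)) - 1*(-423239) = -(-8721)*(-1/31) + 423239 = -(-8721)*(-1*1/31) + 423239 = -(-8721)*(-1)/31 + 423239 = -2907*3/31 + 423239 = -8721/31 + 423239 = 13111688/31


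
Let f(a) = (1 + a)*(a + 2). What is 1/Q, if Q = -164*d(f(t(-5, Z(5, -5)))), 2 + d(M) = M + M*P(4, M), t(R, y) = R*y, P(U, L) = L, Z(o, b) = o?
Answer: -1/50061656 ≈ -1.9975e-8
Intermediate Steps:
f(a) = (1 + a)*(2 + a)
d(M) = -2 + M + M**2 (d(M) = -2 + (M + M*M) = -2 + (M + M**2) = -2 + M + M**2)
Q = -50061656 (Q = -164*(-2 + (2 + (-5*5)**2 + 3*(-5*5)) + (2 + (-5*5)**2 + 3*(-5*5))**2) = -164*(-2 + (2 + (-25)**2 + 3*(-25)) + (2 + (-25)**2 + 3*(-25))**2) = -164*(-2 + (2 + 625 - 75) + (2 + 625 - 75)**2) = -164*(-2 + 552 + 552**2) = -164*(-2 + 552 + 304704) = -164*305254 = -50061656)
1/Q = 1/(-50061656) = -1/50061656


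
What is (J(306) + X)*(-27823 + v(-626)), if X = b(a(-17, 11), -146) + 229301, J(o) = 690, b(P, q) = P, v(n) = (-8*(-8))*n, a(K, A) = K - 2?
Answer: -15612109164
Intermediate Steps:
a(K, A) = -2 + K
v(n) = 64*n
X = 229282 (X = (-2 - 17) + 229301 = -19 + 229301 = 229282)
(J(306) + X)*(-27823 + v(-626)) = (690 + 229282)*(-27823 + 64*(-626)) = 229972*(-27823 - 40064) = 229972*(-67887) = -15612109164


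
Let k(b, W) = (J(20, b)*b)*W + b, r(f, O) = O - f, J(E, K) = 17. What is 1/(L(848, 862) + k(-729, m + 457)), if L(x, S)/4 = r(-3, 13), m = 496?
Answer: -1/11811194 ≈ -8.4665e-8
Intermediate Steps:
k(b, W) = b + 17*W*b (k(b, W) = (17*b)*W + b = 17*W*b + b = b + 17*W*b)
L(x, S) = 64 (L(x, S) = 4*(13 - 1*(-3)) = 4*(13 + 3) = 4*16 = 64)
1/(L(848, 862) + k(-729, m + 457)) = 1/(64 - 729*(1 + 17*(496 + 457))) = 1/(64 - 729*(1 + 17*953)) = 1/(64 - 729*(1 + 16201)) = 1/(64 - 729*16202) = 1/(64 - 11811258) = 1/(-11811194) = -1/11811194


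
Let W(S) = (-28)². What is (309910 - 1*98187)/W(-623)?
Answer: 211723/784 ≈ 270.05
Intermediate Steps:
W(S) = 784
(309910 - 1*98187)/W(-623) = (309910 - 1*98187)/784 = (309910 - 98187)*(1/784) = 211723*(1/784) = 211723/784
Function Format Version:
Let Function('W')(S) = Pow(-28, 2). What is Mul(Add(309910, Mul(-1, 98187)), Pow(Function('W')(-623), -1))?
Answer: Rational(211723, 784) ≈ 270.05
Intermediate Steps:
Function('W')(S) = 784
Mul(Add(309910, Mul(-1, 98187)), Pow(Function('W')(-623), -1)) = Mul(Add(309910, Mul(-1, 98187)), Pow(784, -1)) = Mul(Add(309910, -98187), Rational(1, 784)) = Mul(211723, Rational(1, 784)) = Rational(211723, 784)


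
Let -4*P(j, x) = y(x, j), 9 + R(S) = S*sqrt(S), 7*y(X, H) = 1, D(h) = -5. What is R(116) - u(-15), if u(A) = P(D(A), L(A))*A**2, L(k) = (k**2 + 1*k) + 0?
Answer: -27/28 + 232*sqrt(29) ≈ 1248.4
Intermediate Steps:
L(k) = k + k**2 (L(k) = (k**2 + k) + 0 = (k + k**2) + 0 = k + k**2)
y(X, H) = 1/7 (y(X, H) = (1/7)*1 = 1/7)
R(S) = -9 + S**(3/2) (R(S) = -9 + S*sqrt(S) = -9 + S**(3/2))
P(j, x) = -1/28 (P(j, x) = -1/4*1/7 = -1/28)
u(A) = -A**2/28
R(116) - u(-15) = (-9 + 116**(3/2)) - (-1)*(-15)**2/28 = (-9 + 232*sqrt(29)) - (-1)*225/28 = (-9 + 232*sqrt(29)) - 1*(-225/28) = (-9 + 232*sqrt(29)) + 225/28 = -27/28 + 232*sqrt(29)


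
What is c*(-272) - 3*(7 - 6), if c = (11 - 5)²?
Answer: -9795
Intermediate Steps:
c = 36 (c = 6² = 36)
c*(-272) - 3*(7 - 6) = 36*(-272) - 3*(7 - 6) = -9792 - 3*1 = -9792 - 3 = -9795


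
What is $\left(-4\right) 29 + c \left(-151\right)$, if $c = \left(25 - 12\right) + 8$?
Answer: $-3287$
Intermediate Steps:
$c = 21$ ($c = 13 + 8 = 21$)
$\left(-4\right) 29 + c \left(-151\right) = \left(-4\right) 29 + 21 \left(-151\right) = -116 - 3171 = -3287$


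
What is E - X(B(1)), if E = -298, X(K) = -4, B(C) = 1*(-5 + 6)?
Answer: -294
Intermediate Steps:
B(C) = 1 (B(C) = 1*1 = 1)
E - X(B(1)) = -298 - 1*(-4) = -298 + 4 = -294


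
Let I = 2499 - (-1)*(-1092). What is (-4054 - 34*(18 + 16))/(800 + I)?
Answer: -5210/2207 ≈ -2.3607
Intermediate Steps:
I = 1407 (I = 2499 - 1*1092 = 2499 - 1092 = 1407)
(-4054 - 34*(18 + 16))/(800 + I) = (-4054 - 34*(18 + 16))/(800 + 1407) = (-4054 - 34*34)/2207 = (-4054 - 1156)*(1/2207) = -5210*1/2207 = -5210/2207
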